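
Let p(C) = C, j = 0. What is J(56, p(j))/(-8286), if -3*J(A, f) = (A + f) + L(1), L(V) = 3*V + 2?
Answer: 61/24858 ≈ 0.0024539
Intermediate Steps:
L(V) = 2 + 3*V
J(A, f) = -5/3 - A/3 - f/3 (J(A, f) = -((A + f) + (2 + 3*1))/3 = -((A + f) + (2 + 3))/3 = -((A + f) + 5)/3 = -(5 + A + f)/3 = -5/3 - A/3 - f/3)
J(56, p(j))/(-8286) = (-5/3 - ⅓*56 - ⅓*0)/(-8286) = (-5/3 - 56/3 + 0)*(-1/8286) = -61/3*(-1/8286) = 61/24858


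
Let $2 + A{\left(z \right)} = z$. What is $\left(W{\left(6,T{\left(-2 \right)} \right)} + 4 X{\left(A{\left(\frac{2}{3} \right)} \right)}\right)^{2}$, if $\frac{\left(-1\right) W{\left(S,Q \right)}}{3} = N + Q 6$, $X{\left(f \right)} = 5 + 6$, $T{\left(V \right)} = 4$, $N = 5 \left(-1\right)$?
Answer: $169$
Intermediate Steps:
$N = -5$
$A{\left(z \right)} = -2 + z$
$X{\left(f \right)} = 11$
$W{\left(S,Q \right)} = 15 - 18 Q$ ($W{\left(S,Q \right)} = - 3 \left(-5 + Q 6\right) = - 3 \left(-5 + 6 Q\right) = 15 - 18 Q$)
$\left(W{\left(6,T{\left(-2 \right)} \right)} + 4 X{\left(A{\left(\frac{2}{3} \right)} \right)}\right)^{2} = \left(\left(15 - 72\right) + 4 \cdot 11\right)^{2} = \left(\left(15 - 72\right) + 44\right)^{2} = \left(-57 + 44\right)^{2} = \left(-13\right)^{2} = 169$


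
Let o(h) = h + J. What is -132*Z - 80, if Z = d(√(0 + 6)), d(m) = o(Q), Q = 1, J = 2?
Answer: -476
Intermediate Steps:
o(h) = 2 + h (o(h) = h + 2 = 2 + h)
d(m) = 3 (d(m) = 2 + 1 = 3)
Z = 3
-132*Z - 80 = -132*3 - 80 = -396 - 80 = -476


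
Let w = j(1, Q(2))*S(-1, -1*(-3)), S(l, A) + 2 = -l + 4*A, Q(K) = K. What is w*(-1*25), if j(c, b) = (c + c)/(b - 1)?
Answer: -550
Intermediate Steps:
j(c, b) = 2*c/(-1 + b) (j(c, b) = (2*c)/(-1 + b) = 2*c/(-1 + b))
S(l, A) = -2 - l + 4*A (S(l, A) = -2 + (-l + 4*A) = -2 - l + 4*A)
w = 22 (w = (2*1/(-1 + 2))*(-2 - 1*(-1) + 4*(-1*(-3))) = (2*1/1)*(-2 + 1 + 4*3) = (2*1*1)*(-2 + 1 + 12) = 2*11 = 22)
w*(-1*25) = 22*(-1*25) = 22*(-25) = -550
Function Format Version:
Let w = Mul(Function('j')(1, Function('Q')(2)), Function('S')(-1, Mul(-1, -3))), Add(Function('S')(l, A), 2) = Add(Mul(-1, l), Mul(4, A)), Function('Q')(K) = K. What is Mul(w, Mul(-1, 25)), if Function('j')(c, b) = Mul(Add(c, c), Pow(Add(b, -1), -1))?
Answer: -550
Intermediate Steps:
Function('j')(c, b) = Mul(2, c, Pow(Add(-1, b), -1)) (Function('j')(c, b) = Mul(Mul(2, c), Pow(Add(-1, b), -1)) = Mul(2, c, Pow(Add(-1, b), -1)))
Function('S')(l, A) = Add(-2, Mul(-1, l), Mul(4, A)) (Function('S')(l, A) = Add(-2, Add(Mul(-1, l), Mul(4, A))) = Add(-2, Mul(-1, l), Mul(4, A)))
w = 22 (w = Mul(Mul(2, 1, Pow(Add(-1, 2), -1)), Add(-2, Mul(-1, -1), Mul(4, Mul(-1, -3)))) = Mul(Mul(2, 1, Pow(1, -1)), Add(-2, 1, Mul(4, 3))) = Mul(Mul(2, 1, 1), Add(-2, 1, 12)) = Mul(2, 11) = 22)
Mul(w, Mul(-1, 25)) = Mul(22, Mul(-1, 25)) = Mul(22, -25) = -550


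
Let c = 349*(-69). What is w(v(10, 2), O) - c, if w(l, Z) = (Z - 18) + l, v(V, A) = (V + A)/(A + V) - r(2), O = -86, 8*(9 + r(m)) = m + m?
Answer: 47973/2 ≈ 23987.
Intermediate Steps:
r(m) = -9 + m/4 (r(m) = -9 + (m + m)/8 = -9 + (2*m)/8 = -9 + m/4)
v(V, A) = 19/2 (v(V, A) = (V + A)/(A + V) - (-9 + (¼)*2) = (A + V)/(A + V) - (-9 + ½) = 1 - 1*(-17/2) = 1 + 17/2 = 19/2)
w(l, Z) = -18 + Z + l (w(l, Z) = (-18 + Z) + l = -18 + Z + l)
c = -24081
w(v(10, 2), O) - c = (-18 - 86 + 19/2) - 1*(-24081) = -189/2 + 24081 = 47973/2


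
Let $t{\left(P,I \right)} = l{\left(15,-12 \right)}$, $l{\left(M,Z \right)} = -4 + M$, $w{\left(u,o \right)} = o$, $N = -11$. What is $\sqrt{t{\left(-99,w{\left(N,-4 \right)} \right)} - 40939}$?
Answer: $4 i \sqrt{2558} \approx 202.31 i$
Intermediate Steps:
$t{\left(P,I \right)} = 11$ ($t{\left(P,I \right)} = -4 + 15 = 11$)
$\sqrt{t{\left(-99,w{\left(N,-4 \right)} \right)} - 40939} = \sqrt{11 - 40939} = \sqrt{-40928} = 4 i \sqrt{2558}$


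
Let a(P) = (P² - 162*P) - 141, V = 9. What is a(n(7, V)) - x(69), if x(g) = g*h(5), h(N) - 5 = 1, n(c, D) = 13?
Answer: -2492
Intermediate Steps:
h(N) = 6 (h(N) = 5 + 1 = 6)
a(P) = -141 + P² - 162*P
x(g) = 6*g (x(g) = g*6 = 6*g)
a(n(7, V)) - x(69) = (-141 + 13² - 162*13) - 6*69 = (-141 + 169 - 2106) - 1*414 = -2078 - 414 = -2492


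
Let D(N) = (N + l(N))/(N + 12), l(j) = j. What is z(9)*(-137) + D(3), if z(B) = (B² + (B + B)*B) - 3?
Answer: -164398/5 ≈ -32880.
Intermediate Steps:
z(B) = -3 + 3*B² (z(B) = (B² + (2*B)*B) - 3 = (B² + 2*B²) - 3 = 3*B² - 3 = -3 + 3*B²)
D(N) = 2*N/(12 + N) (D(N) = (N + N)/(N + 12) = (2*N)/(12 + N) = 2*N/(12 + N))
z(9)*(-137) + D(3) = (-3 + 3*9²)*(-137) + 2*3/(12 + 3) = (-3 + 3*81)*(-137) + 2*3/15 = (-3 + 243)*(-137) + 2*3*(1/15) = 240*(-137) + ⅖ = -32880 + ⅖ = -164398/5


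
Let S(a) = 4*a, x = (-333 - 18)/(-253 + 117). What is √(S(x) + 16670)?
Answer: 19*√53414/34 ≈ 129.15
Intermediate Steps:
x = 351/136 (x = -351/(-136) = -351*(-1/136) = 351/136 ≈ 2.5809)
√(S(x) + 16670) = √(4*(351/136) + 16670) = √(351/34 + 16670) = √(567131/34) = 19*√53414/34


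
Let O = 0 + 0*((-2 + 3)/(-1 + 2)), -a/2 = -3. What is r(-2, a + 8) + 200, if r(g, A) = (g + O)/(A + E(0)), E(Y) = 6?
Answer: 1999/10 ≈ 199.90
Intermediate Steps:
a = 6 (a = -2*(-3) = 6)
O = 0 (O = 0 + 0*(1/1) = 0 + 0*(1*1) = 0 + 0*1 = 0 + 0 = 0)
r(g, A) = g/(6 + A) (r(g, A) = (g + 0)/(A + 6) = g/(6 + A))
r(-2, a + 8) + 200 = -2/(6 + (6 + 8)) + 200 = -2/(6 + 14) + 200 = -2/20 + 200 = -2*1/20 + 200 = -⅒ + 200 = 1999/10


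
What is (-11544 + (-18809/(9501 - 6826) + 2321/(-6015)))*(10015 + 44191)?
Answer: -2014986062757772/3218025 ≈ -6.2616e+8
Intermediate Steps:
(-11544 + (-18809/(9501 - 6826) + 2321/(-6015)))*(10015 + 44191) = (-11544 + (-18809/2675 + 2321*(-1/6015)))*54206 = (-11544 + (-18809*1/2675 - 2321/6015))*54206 = (-11544 + (-18809/2675 - 2321/6015))*54206 = (-11544 - 23868962/3218025)*54206 = -37172749562/3218025*54206 = -2014986062757772/3218025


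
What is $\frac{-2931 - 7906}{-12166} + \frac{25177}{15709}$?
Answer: $\frac{476541815}{191115694} \approx 2.4935$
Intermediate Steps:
$\frac{-2931 - 7906}{-12166} + \frac{25177}{15709} = \left(-2931 - 7906\right) \left(- \frac{1}{12166}\right) + 25177 \cdot \frac{1}{15709} = \left(-10837\right) \left(- \frac{1}{12166}\right) + \frac{25177}{15709} = \frac{10837}{12166} + \frac{25177}{15709} = \frac{476541815}{191115694}$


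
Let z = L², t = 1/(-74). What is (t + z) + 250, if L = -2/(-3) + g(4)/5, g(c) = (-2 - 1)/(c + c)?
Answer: 133379317/532800 ≈ 250.34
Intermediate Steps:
t = -1/74 ≈ -0.013514
g(c) = -3/(2*c) (g(c) = -3*1/(2*c) = -3/(2*c))
L = 71/120 (L = -2/(-3) - 3/2/4/5 = -2*(-⅓) - 3/2*¼*(⅕) = ⅔ - 3/8*⅕ = ⅔ - 3/40 = 71/120 ≈ 0.59167)
z = 5041/14400 (z = (71/120)² = 5041/14400 ≈ 0.35007)
(t + z) + 250 = (-1/74 + 5041/14400) + 250 = 179317/532800 + 250 = 133379317/532800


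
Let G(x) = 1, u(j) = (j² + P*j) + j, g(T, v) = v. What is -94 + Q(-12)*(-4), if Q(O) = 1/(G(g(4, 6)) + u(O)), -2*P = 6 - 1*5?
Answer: -13070/139 ≈ -94.029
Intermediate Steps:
P = -½ (P = -(6 - 1*5)/2 = -(6 - 5)/2 = -½*1 = -½ ≈ -0.50000)
u(j) = j² + j/2 (u(j) = (j² - j/2) + j = j² + j/2)
Q(O) = 1/(1 + O*(½ + O))
-94 + Q(-12)*(-4) = -94 + (2/(2 - 12*(1 + 2*(-12))))*(-4) = -94 + (2/(2 - 12*(1 - 24)))*(-4) = -94 + (2/(2 - 12*(-23)))*(-4) = -94 + (2/(2 + 276))*(-4) = -94 + (2/278)*(-4) = -94 + (2*(1/278))*(-4) = -94 + (1/139)*(-4) = -94 - 4/139 = -13070/139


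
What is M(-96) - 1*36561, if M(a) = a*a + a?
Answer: -27441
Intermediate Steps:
M(a) = a + a² (M(a) = a² + a = a + a²)
M(-96) - 1*36561 = -96*(1 - 96) - 1*36561 = -96*(-95) - 36561 = 9120 - 36561 = -27441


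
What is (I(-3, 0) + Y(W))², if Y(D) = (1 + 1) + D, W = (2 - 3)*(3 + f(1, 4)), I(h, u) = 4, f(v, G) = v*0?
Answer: 9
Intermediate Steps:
f(v, G) = 0
W = -3 (W = (2 - 3)*(3 + 0) = -1*3 = -3)
Y(D) = 2 + D
(I(-3, 0) + Y(W))² = (4 + (2 - 3))² = (4 - 1)² = 3² = 9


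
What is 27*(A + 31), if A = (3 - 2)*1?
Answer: 864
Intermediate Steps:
A = 1 (A = 1*1 = 1)
27*(A + 31) = 27*(1 + 31) = 27*32 = 864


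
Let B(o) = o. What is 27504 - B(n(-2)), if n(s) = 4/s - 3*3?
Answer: 27515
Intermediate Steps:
n(s) = -9 + 4/s (n(s) = 4/s - 9 = -9 + 4/s)
27504 - B(n(-2)) = 27504 - (-9 + 4/(-2)) = 27504 - (-9 + 4*(-½)) = 27504 - (-9 - 2) = 27504 - 1*(-11) = 27504 + 11 = 27515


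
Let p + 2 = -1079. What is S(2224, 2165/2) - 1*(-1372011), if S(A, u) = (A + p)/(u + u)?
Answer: 2970404958/2165 ≈ 1.3720e+6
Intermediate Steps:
p = -1081 (p = -2 - 1079 = -1081)
S(A, u) = (-1081 + A)/(2*u) (S(A, u) = (A - 1081)/(u + u) = (-1081 + A)/((2*u)) = (-1081 + A)*(1/(2*u)) = (-1081 + A)/(2*u))
S(2224, 2165/2) - 1*(-1372011) = (-1081 + 2224)/(2*((2165/2))) - 1*(-1372011) = (1/2)*1143/(2165*(1/2)) + 1372011 = (1/2)*1143/(2165/2) + 1372011 = (1/2)*(2/2165)*1143 + 1372011 = 1143/2165 + 1372011 = 2970404958/2165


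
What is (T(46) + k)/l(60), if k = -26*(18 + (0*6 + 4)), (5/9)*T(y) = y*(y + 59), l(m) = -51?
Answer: -8122/51 ≈ -159.25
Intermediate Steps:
T(y) = 9*y*(59 + y)/5 (T(y) = 9*(y*(y + 59))/5 = 9*(y*(59 + y))/5 = 9*y*(59 + y)/5)
k = -572 (k = -26*(18 + (0 + 4)) = -26*(18 + 4) = -26*22 = -572)
(T(46) + k)/l(60) = ((9/5)*46*(59 + 46) - 572)/(-51) = ((9/5)*46*105 - 572)*(-1/51) = (8694 - 572)*(-1/51) = 8122*(-1/51) = -8122/51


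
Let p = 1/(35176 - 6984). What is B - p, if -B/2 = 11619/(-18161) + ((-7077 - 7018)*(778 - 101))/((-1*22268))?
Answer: -2439161380703295/2850275675104 ≈ -855.76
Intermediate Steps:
B = -173039250823/202204574 (B = -2*(11619/(-18161) + ((-7077 - 7018)*(778 - 101))/((-1*22268))) = -2*(11619*(-1/18161) - 14095*677/(-22268)) = -2*(-11619/18161 - 9542315*(-1/22268)) = -2*(-11619/18161 + 9542315/22268) = -2*173039250823/404409148 = -173039250823/202204574 ≈ -855.76)
p = 1/28192 ≈ 3.5471e-5
B - p = -173039250823/202204574 - 1*1/28192 = -173039250823/202204574 - 1/28192 = -2439161380703295/2850275675104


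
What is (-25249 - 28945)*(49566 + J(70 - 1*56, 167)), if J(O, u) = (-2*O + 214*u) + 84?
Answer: -4625999840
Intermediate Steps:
J(O, u) = 84 - 2*O + 214*u
(-25249 - 28945)*(49566 + J(70 - 1*56, 167)) = (-25249 - 28945)*(49566 + (84 - 2*(70 - 1*56) + 214*167)) = -54194*(49566 + (84 - 2*(70 - 56) + 35738)) = -54194*(49566 + (84 - 2*14 + 35738)) = -54194*(49566 + (84 - 28 + 35738)) = -54194*(49566 + 35794) = -54194*85360 = -4625999840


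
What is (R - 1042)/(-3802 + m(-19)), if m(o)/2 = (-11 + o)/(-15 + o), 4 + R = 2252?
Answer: -10251/32302 ≈ -0.31735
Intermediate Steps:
R = 2248 (R = -4 + 2252 = 2248)
m(o) = 2*(-11 + o)/(-15 + o) (m(o) = 2*((-11 + o)/(-15 + o)) = 2*(-11 + o)/(-15 + o))
(R - 1042)/(-3802 + m(-19)) = (2248 - 1042)/(-3802 + 2*(-11 - 19)/(-15 - 19)) = 1206/(-3802 + 2*(-30)/(-34)) = 1206/(-3802 + 2*(-1/34)*(-30)) = 1206/(-3802 + 30/17) = 1206/(-64604/17) = 1206*(-17/64604) = -10251/32302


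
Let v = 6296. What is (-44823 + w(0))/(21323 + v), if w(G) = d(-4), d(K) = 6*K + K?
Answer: -44851/27619 ≈ -1.6239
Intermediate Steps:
d(K) = 7*K
w(G) = -28 (w(G) = 7*(-4) = -28)
(-44823 + w(0))/(21323 + v) = (-44823 - 28)/(21323 + 6296) = -44851/27619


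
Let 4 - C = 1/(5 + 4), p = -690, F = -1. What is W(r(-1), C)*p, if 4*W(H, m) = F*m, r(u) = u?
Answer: 4025/6 ≈ 670.83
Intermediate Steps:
C = 35/9 (C = 4 - 1/(5 + 4) = 4 - 1/9 = 4 - 1*⅑ = 4 - ⅑ = 35/9 ≈ 3.8889)
W(H, m) = -m/4 (W(H, m) = (-m)/4 = -m/4)
W(r(-1), C)*p = -¼*35/9*(-690) = -35/36*(-690) = 4025/6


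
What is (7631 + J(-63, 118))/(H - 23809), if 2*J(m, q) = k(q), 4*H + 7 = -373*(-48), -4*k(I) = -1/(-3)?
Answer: -183143/464034 ≈ -0.39468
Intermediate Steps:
k(I) = -1/12 (k(I) = -(-1)/(4*(-3)) = -(-1)*(-1)/(4*3) = -1/4*1/3 = -1/12)
H = 17897/4 (H = -7/4 + (-373*(-48))/4 = -7/4 + (1/4)*17904 = -7/4 + 4476 = 17897/4 ≈ 4474.3)
J(m, q) = -1/24 (J(m, q) = (1/2)*(-1/12) = -1/24)
(7631 + J(-63, 118))/(H - 23809) = (7631 - 1/24)/(17897/4 - 23809) = 183143/(24*(-77339/4)) = (183143/24)*(-4/77339) = -183143/464034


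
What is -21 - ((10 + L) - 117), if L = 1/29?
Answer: 2493/29 ≈ 85.966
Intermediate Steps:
L = 1/29 ≈ 0.034483
-21 - ((10 + L) - 117) = -21 - ((10 + 1/29) - 117) = -21 - (291/29 - 117) = -21 - 1*(-3102/29) = -21 + 3102/29 = 2493/29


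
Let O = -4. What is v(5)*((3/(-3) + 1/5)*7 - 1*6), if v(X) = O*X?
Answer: 232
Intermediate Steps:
v(X) = -4*X
v(5)*((3/(-3) + 1/5)*7 - 1*6) = (-4*5)*((3/(-3) + 1/5)*7 - 1*6) = -20*((3*(-⅓) + 1*(⅕))*7 - 6) = -20*((-1 + ⅕)*7 - 6) = -20*(-⅘*7 - 6) = -20*(-28/5 - 6) = -20*(-58/5) = 232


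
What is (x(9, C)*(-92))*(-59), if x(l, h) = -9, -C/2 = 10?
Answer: -48852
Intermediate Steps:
C = -20 (C = -2*10 = -20)
(x(9, C)*(-92))*(-59) = -9*(-92)*(-59) = 828*(-59) = -48852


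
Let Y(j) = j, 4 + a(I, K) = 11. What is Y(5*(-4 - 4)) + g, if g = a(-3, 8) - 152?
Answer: -185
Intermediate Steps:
a(I, K) = 7 (a(I, K) = -4 + 11 = 7)
g = -145 (g = 7 - 152 = -145)
Y(5*(-4 - 4)) + g = 5*(-4 - 4) - 145 = 5*(-8) - 145 = -40 - 145 = -185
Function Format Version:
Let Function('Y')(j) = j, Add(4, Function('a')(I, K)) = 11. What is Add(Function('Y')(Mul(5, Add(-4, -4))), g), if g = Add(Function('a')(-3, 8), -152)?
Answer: -185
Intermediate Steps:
Function('a')(I, K) = 7 (Function('a')(I, K) = Add(-4, 11) = 7)
g = -145 (g = Add(7, -152) = -145)
Add(Function('Y')(Mul(5, Add(-4, -4))), g) = Add(Mul(5, Add(-4, -4)), -145) = Add(Mul(5, -8), -145) = Add(-40, -145) = -185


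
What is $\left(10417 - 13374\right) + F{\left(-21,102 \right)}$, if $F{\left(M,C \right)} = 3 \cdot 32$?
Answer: $-2861$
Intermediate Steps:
$F{\left(M,C \right)} = 96$
$\left(10417 - 13374\right) + F{\left(-21,102 \right)} = \left(10417 - 13374\right) + 96 = -2957 + 96 = -2861$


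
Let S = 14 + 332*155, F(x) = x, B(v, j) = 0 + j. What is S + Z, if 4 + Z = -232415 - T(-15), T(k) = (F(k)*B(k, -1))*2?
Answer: -180975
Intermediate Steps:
B(v, j) = j
T(k) = -2*k (T(k) = (k*(-1))*2 = -k*2 = -2*k)
S = 51474 (S = 14 + 51460 = 51474)
Z = -232449 (Z = -4 + (-232415 - (-2)*(-15)) = -4 + (-232415 - 1*30) = -4 + (-232415 - 30) = -4 - 232445 = -232449)
S + Z = 51474 - 232449 = -180975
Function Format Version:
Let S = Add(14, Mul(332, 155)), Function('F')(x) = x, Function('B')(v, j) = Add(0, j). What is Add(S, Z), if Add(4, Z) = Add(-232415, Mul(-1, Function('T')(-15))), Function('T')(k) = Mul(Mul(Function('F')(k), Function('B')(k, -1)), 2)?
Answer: -180975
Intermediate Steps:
Function('B')(v, j) = j
Function('T')(k) = Mul(-2, k) (Function('T')(k) = Mul(Mul(k, -1), 2) = Mul(Mul(-1, k), 2) = Mul(-2, k))
S = 51474 (S = Add(14, 51460) = 51474)
Z = -232449 (Z = Add(-4, Add(-232415, Mul(-1, Mul(-2, -15)))) = Add(-4, Add(-232415, Mul(-1, 30))) = Add(-4, Add(-232415, -30)) = Add(-4, -232445) = -232449)
Add(S, Z) = Add(51474, -232449) = -180975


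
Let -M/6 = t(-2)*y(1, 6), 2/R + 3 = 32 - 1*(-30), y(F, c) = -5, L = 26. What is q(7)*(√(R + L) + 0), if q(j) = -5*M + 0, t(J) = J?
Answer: 4800*√354/59 ≈ 1530.7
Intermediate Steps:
R = 2/59 (R = 2/(-3 + (32 - 1*(-30))) = 2/(-3 + (32 + 30)) = 2/(-3 + 62) = 2/59 ≈ 0.033898)
M = -60 (M = -(-12)*(-5) = -6*10 = -60)
q(j) = 300 (q(j) = -5*(-60) + 0 = 300 + 0 = 300)
q(7)*(√(R + L) + 0) = 300*(√(2/59 + 26) + 0) = 300*(√(1536/59) + 0) = 300*(16*√354/59 + 0) = 300*(16*√354/59) = 4800*√354/59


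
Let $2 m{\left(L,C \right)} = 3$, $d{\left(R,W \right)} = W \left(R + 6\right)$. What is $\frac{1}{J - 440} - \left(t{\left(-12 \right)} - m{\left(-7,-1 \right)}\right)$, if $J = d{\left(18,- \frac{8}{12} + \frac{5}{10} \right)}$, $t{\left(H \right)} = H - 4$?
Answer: $\frac{7769}{444} \approx 17.498$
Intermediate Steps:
$t{\left(H \right)} = -4 + H$
$d{\left(R,W \right)} = W \left(6 + R\right)$
$J = -4$ ($J = \left(- \frac{8}{12} + \frac{5}{10}\right) \left(6 + 18\right) = \left(\left(-8\right) \frac{1}{12} + 5 \cdot \frac{1}{10}\right) 24 = \left(- \frac{2}{3} + \frac{1}{2}\right) 24 = \left(- \frac{1}{6}\right) 24 = -4$)
$m{\left(L,C \right)} = \frac{3}{2}$ ($m{\left(L,C \right)} = \frac{1}{2} \cdot 3 = \frac{3}{2}$)
$\frac{1}{J - 440} - \left(t{\left(-12 \right)} - m{\left(-7,-1 \right)}\right) = \frac{1}{-4 - 440} - \left(\left(-4 - 12\right) - \frac{3}{2}\right) = \frac{1}{-444} - \left(-16 - \frac{3}{2}\right) = - \frac{1}{444} - - \frac{35}{2} = - \frac{1}{444} + \frac{35}{2} = \frac{7769}{444}$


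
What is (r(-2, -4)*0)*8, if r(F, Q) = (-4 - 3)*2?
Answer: 0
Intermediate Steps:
r(F, Q) = -14 (r(F, Q) = -7*2 = -14)
(r(-2, -4)*0)*8 = -14*0*8 = 0*8 = 0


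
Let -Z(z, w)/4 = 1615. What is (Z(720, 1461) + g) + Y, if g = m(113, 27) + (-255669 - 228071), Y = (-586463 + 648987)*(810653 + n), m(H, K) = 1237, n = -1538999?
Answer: -45539594267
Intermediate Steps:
Z(z, w) = -6460 (Z(z, w) = -4*1615 = -6460)
Y = -45539105304 (Y = (-586463 + 648987)*(810653 - 1538999) = 62524*(-728346) = -45539105304)
g = -482503 (g = 1237 + (-255669 - 228071) = 1237 - 483740 = -482503)
(Z(720, 1461) + g) + Y = (-6460 - 482503) - 45539105304 = -488963 - 45539105304 = -45539594267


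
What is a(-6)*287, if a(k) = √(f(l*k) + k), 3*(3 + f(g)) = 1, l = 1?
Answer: 287*I*√78/3 ≈ 844.91*I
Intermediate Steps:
f(g) = -8/3 (f(g) = -3 + (⅓)*1 = -3 + ⅓ = -8/3)
a(k) = √(-8/3 + k)
a(-6)*287 = (√(-24 + 9*(-6))/3)*287 = (√(-24 - 54)/3)*287 = (√(-78)/3)*287 = ((I*√78)/3)*287 = (I*√78/3)*287 = 287*I*√78/3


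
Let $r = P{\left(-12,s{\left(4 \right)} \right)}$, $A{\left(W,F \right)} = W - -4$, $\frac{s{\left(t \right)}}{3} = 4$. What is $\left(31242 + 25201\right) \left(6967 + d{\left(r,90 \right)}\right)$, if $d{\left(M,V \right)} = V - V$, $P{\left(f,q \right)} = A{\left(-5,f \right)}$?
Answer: $393238381$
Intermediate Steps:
$s{\left(t \right)} = 12$ ($s{\left(t \right)} = 3 \cdot 4 = 12$)
$A{\left(W,F \right)} = 4 + W$ ($A{\left(W,F \right)} = W + 4 = 4 + W$)
$P{\left(f,q \right)} = -1$ ($P{\left(f,q \right)} = 4 - 5 = -1$)
$r = -1$
$d{\left(M,V \right)} = 0$
$\left(31242 + 25201\right) \left(6967 + d{\left(r,90 \right)}\right) = \left(31242 + 25201\right) \left(6967 + 0\right) = 56443 \cdot 6967 = 393238381$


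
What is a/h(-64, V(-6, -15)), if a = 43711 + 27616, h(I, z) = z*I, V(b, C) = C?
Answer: 71327/960 ≈ 74.299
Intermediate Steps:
h(I, z) = I*z
a = 71327
a/h(-64, V(-6, -15)) = 71327/((-64*(-15))) = 71327/960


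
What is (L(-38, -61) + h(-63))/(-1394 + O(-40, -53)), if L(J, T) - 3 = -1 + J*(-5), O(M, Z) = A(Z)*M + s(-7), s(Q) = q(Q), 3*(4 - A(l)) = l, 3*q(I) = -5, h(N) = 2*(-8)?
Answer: -48/617 ≈ -0.077796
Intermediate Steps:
h(N) = -16
q(I) = -5/3 (q(I) = (⅓)*(-5) = -5/3)
A(l) = 4 - l/3
s(Q) = -5/3
O(M, Z) = -5/3 + M*(4 - Z/3) (O(M, Z) = (4 - Z/3)*M - 5/3 = M*(4 - Z/3) - 5/3 = -5/3 + M*(4 - Z/3))
L(J, T) = 2 - 5*J (L(J, T) = 3 + (-1 + J*(-5)) = 3 + (-1 - 5*J) = 2 - 5*J)
(L(-38, -61) + h(-63))/(-1394 + O(-40, -53)) = ((2 - 5*(-38)) - 16)/(-1394 + (-5/3 - ⅓*(-40)*(-12 - 53))) = ((2 + 190) - 16)/(-1394 + (-5/3 - ⅓*(-40)*(-65))) = (192 - 16)/(-1394 + (-5/3 - 2600/3)) = 176/(-1394 - 2605/3) = 176/(-6787/3) = 176*(-3/6787) = -48/617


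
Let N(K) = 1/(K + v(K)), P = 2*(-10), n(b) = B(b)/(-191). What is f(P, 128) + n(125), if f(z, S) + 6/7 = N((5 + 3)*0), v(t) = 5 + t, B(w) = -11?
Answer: -4008/6685 ≈ -0.59955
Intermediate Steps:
n(b) = 11/191 (n(b) = -11/(-191) = -11*(-1/191) = 11/191)
P = -20
N(K) = 1/(5 + 2*K) (N(K) = 1/(K + (5 + K)) = 1/(5 + 2*K))
f(z, S) = -23/35 (f(z, S) = -6/7 + 1/(5 + 2*((5 + 3)*0)) = -6/7 + 1/(5 + 2*(8*0)) = -6/7 + 1/(5 + 2*0) = -6/7 + 1/(5 + 0) = -6/7 + 1/5 = -6/7 + ⅕ = -23/35)
f(P, 128) + n(125) = -23/35 + 11/191 = -4008/6685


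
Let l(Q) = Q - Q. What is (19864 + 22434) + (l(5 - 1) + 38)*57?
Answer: 44464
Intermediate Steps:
l(Q) = 0
(19864 + 22434) + (l(5 - 1) + 38)*57 = (19864 + 22434) + (0 + 38)*57 = 42298 + 38*57 = 42298 + 2166 = 44464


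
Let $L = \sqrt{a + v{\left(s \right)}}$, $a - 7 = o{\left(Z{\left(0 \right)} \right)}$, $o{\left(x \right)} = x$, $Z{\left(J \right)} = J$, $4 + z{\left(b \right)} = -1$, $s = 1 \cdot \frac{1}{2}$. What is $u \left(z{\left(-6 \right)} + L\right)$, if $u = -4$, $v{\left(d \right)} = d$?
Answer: $20 - 2 \sqrt{30} \approx 9.0455$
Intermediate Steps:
$s = \frac{1}{2}$ ($s = 1 \cdot \frac{1}{2} = \frac{1}{2} \approx 0.5$)
$z{\left(b \right)} = -5$ ($z{\left(b \right)} = -4 - 1 = -5$)
$a = 7$ ($a = 7 + 0 = 7$)
$L = \frac{\sqrt{30}}{2}$ ($L = \sqrt{7 + \frac{1}{2}} = \sqrt{\frac{15}{2}} = \frac{\sqrt{30}}{2} \approx 2.7386$)
$u \left(z{\left(-6 \right)} + L\right) = - 4 \left(-5 + \frac{\sqrt{30}}{2}\right) = 20 - 2 \sqrt{30}$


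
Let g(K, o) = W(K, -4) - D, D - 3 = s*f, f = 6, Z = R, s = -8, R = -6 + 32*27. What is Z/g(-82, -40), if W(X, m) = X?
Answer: -858/37 ≈ -23.189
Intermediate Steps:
R = 858 (R = -6 + 864 = 858)
Z = 858
D = -45 (D = 3 - 8*6 = 3 - 48 = -45)
g(K, o) = 45 + K (g(K, o) = K - 1*(-45) = K + 45 = 45 + K)
Z/g(-82, -40) = 858/(45 - 82) = 858/(-37) = 858*(-1/37) = -858/37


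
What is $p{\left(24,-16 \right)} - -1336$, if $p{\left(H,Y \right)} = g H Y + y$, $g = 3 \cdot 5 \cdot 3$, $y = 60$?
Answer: $-15884$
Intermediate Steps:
$g = 45$ ($g = 15 \cdot 3 = 45$)
$p{\left(H,Y \right)} = 60 + 45 H Y$ ($p{\left(H,Y \right)} = 45 H Y + 60 = 60 + 45 H Y$)
$p{\left(24,-16 \right)} - -1336 = \left(60 + 45 \cdot 24 \left(-16\right)\right) - -1336 = \left(60 - 17280\right) + 1336 = -17220 + 1336 = -15884$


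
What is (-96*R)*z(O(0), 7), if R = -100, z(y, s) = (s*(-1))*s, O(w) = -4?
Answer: -470400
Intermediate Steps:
z(y, s) = -s² (z(y, s) = (-s)*s = -s²)
(-96*R)*z(O(0), 7) = (-96*(-100))*(-1*7²) = 9600*(-1*49) = 9600*(-49) = -470400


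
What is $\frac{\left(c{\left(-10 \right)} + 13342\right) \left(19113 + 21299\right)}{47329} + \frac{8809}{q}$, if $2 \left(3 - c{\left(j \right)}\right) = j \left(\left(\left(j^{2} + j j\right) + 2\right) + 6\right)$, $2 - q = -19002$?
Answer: $\frac{11047948007641}{899440316} \approx 12283.0$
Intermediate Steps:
$q = 19004$ ($q = 2 - -19002 = 2 + 19002 = 19004$)
$c{\left(j \right)} = 3 - \frac{j \left(8 + 2 j^{2}\right)}{2}$ ($c{\left(j \right)} = 3 - \frac{j \left(\left(\left(j^{2} + j j\right) + 2\right) + 6\right)}{2} = 3 - \frac{j \left(\left(\left(j^{2} + j^{2}\right) + 2\right) + 6\right)}{2} = 3 - \frac{j \left(\left(2 j^{2} + 2\right) + 6\right)}{2} = 3 - \frac{j \left(\left(2 + 2 j^{2}\right) + 6\right)}{2} = 3 - \frac{j \left(8 + 2 j^{2}\right)}{2}$)
$\frac{\left(c{\left(-10 \right)} + 13342\right) \left(19113 + 21299\right)}{47329} + \frac{8809}{q} = \frac{\left(\left(3 - \left(-10\right)^{3} - -40\right) + 13342\right) \left(19113 + 21299\right)}{47329} + \frac{8809}{19004} = \left(\left(3 - -1000 + 40\right) + 13342\right) 40412 \cdot \frac{1}{47329} + 8809 \cdot \frac{1}{19004} = \left(\left(3 + 1000 + 40\right) + 13342\right) 40412 \cdot \frac{1}{47329} + \frac{8809}{19004} = \left(1043 + 13342\right) 40412 \cdot \frac{1}{47329} + \frac{8809}{19004} = 14385 \cdot 40412 \cdot \frac{1}{47329} + \frac{8809}{19004} = 581326620 \cdot \frac{1}{47329} + \frac{8809}{19004} = \frac{581326620}{47329} + \frac{8809}{19004} = \frac{11047948007641}{899440316}$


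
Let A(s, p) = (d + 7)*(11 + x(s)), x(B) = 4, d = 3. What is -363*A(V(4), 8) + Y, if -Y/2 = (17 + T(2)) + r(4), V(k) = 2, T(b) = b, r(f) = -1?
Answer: -54486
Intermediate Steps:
Y = -36 (Y = -2*((17 + 2) - 1) = -2*(19 - 1) = -2*18 = -36)
A(s, p) = 150 (A(s, p) = (3 + 7)*(11 + 4) = 10*15 = 150)
-363*A(V(4), 8) + Y = -363*150 - 36 = -54450 - 36 = -54486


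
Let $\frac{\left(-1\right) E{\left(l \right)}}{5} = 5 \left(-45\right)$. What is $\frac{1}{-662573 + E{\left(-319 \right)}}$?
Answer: $- \frac{1}{661448} \approx -1.5118 \cdot 10^{-6}$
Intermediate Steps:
$E{\left(l \right)} = 1125$ ($E{\left(l \right)} = - 5 \cdot 5 \left(-45\right) = \left(-5\right) \left(-225\right) = 1125$)
$\frac{1}{-662573 + E{\left(-319 \right)}} = \frac{1}{-662573 + 1125} = \frac{1}{-661448} = - \frac{1}{661448}$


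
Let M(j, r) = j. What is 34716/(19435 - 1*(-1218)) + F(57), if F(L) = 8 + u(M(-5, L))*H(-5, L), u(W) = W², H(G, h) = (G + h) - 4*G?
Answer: 37375340/20653 ≈ 1809.7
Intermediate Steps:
H(G, h) = h - 3*G
F(L) = 383 + 25*L (F(L) = 8 + (-5)²*(L - 3*(-5)) = 8 + 25*(L + 15) = 8 + 25*(15 + L) = 8 + (375 + 25*L) = 383 + 25*L)
34716/(19435 - 1*(-1218)) + F(57) = 34716/(19435 - 1*(-1218)) + (383 + 25*57) = 34716/(19435 + 1218) + (383 + 1425) = 34716/20653 + 1808 = 37375340/20653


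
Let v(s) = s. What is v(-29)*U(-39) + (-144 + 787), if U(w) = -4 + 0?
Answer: 759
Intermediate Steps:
U(w) = -4
v(-29)*U(-39) + (-144 + 787) = -29*(-4) + (-144 + 787) = 116 + 643 = 759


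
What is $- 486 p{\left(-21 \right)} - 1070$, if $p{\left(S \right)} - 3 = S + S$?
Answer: $17884$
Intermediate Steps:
$p{\left(S \right)} = 3 + 2 S$ ($p{\left(S \right)} = 3 + \left(S + S\right) = 3 + 2 S$)
$- 486 p{\left(-21 \right)} - 1070 = - 486 \left(3 + 2 \left(-21\right)\right) - 1070 = - 486 \left(3 - 42\right) - 1070 = \left(-486\right) \left(-39\right) - 1070 = 18954 - 1070 = 17884$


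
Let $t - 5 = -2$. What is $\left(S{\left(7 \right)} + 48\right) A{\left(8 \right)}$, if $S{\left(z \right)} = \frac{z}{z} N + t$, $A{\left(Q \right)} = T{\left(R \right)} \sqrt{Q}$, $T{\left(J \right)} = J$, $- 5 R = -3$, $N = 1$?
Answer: $\frac{312 \sqrt{2}}{5} \approx 88.247$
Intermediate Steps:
$t = 3$ ($t = 5 - 2 = 3$)
$R = \frac{3}{5}$ ($R = \left(- \frac{1}{5}\right) \left(-3\right) = \frac{3}{5} \approx 0.6$)
$A{\left(Q \right)} = \frac{3 \sqrt{Q}}{5}$
$S{\left(z \right)} = 4$ ($S{\left(z \right)} = \frac{z}{z} 1 + 3 = 1 \cdot 1 + 3 = 1 + 3 = 4$)
$\left(S{\left(7 \right)} + 48\right) A{\left(8 \right)} = \left(4 + 48\right) \frac{3 \sqrt{8}}{5} = 52 \frac{3 \cdot 2 \sqrt{2}}{5} = 52 \frac{6 \sqrt{2}}{5} = \frac{312 \sqrt{2}}{5}$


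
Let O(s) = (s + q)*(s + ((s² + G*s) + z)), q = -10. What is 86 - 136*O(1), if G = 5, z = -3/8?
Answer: 8195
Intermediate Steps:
z = -3/8 (z = -3*⅛ = -3/8 ≈ -0.37500)
O(s) = (-10 + s)*(-3/8 + s² + 6*s) (O(s) = (s - 10)*(s + ((s² + 5*s) - 3/8)) = (-10 + s)*(s + (-3/8 + s² + 5*s)) = (-10 + s)*(-3/8 + s² + 6*s))
86 - 136*O(1) = 86 - 136*(15/4 + 1³ - 4*1² - 483/8*1) = 86 - 136*(15/4 + 1 - 4*1 - 483/8) = 86 - 136*(15/4 + 1 - 4 - 483/8) = 86 - 136*(-477/8) = 86 + 8109 = 8195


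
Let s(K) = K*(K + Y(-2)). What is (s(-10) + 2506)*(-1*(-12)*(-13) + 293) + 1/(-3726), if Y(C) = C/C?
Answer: 1325159351/3726 ≈ 3.5565e+5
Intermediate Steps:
Y(C) = 1
s(K) = K*(1 + K) (s(K) = K*(K + 1) = K*(1 + K))
(s(-10) + 2506)*(-1*(-12)*(-13) + 293) + 1/(-3726) = (-10*(1 - 10) + 2506)*(-1*(-12)*(-13) + 293) + 1/(-3726) = (-10*(-9) + 2506)*(12*(-13) + 293) - 1/3726 = (90 + 2506)*(-156 + 293) - 1/3726 = 2596*137 - 1/3726 = 355652 - 1/3726 = 1325159351/3726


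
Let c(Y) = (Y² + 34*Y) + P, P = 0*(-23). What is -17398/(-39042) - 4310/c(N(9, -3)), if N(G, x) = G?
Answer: -8974333/839403 ≈ -10.691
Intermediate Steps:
P = 0
c(Y) = Y² + 34*Y (c(Y) = (Y² + 34*Y) + 0 = Y² + 34*Y)
-17398/(-39042) - 4310/c(N(9, -3)) = -17398/(-39042) - 4310*1/(9*(34 + 9)) = -17398*(-1/39042) - 4310/(9*43) = 8699/19521 - 4310/387 = -8974333/839403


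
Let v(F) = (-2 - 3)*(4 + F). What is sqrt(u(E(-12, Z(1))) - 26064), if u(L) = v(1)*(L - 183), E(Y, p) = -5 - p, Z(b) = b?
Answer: 3*I*sqrt(2371) ≈ 146.08*I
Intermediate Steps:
v(F) = -20 - 5*F (v(F) = -5*(4 + F) = -20 - 5*F)
u(L) = 4575 - 25*L (u(L) = (-20 - 5*1)*(L - 183) = (-20 - 5)*(-183 + L) = -25*(-183 + L) = 4575 - 25*L)
sqrt(u(E(-12, Z(1))) - 26064) = sqrt((4575 - 25*(-5 - 1*1)) - 26064) = sqrt((4575 - 25*(-5 - 1)) - 26064) = sqrt((4575 - 25*(-6)) - 26064) = sqrt((4575 + 150) - 26064) = sqrt(4725 - 26064) = sqrt(-21339) = 3*I*sqrt(2371)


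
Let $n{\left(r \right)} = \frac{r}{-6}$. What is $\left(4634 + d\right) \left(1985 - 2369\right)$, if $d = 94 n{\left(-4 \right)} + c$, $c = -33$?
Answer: $-1790848$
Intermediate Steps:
$n{\left(r \right)} = - \frac{r}{6}$ ($n{\left(r \right)} = r \left(- \frac{1}{6}\right) = - \frac{r}{6}$)
$d = \frac{89}{3}$ ($d = 94 \left(\left(- \frac{1}{6}\right) \left(-4\right)\right) - 33 = 94 \cdot \frac{2}{3} - 33 = \frac{188}{3} - 33 = \frac{89}{3} \approx 29.667$)
$\left(4634 + d\right) \left(1985 - 2369\right) = \left(4634 + \frac{89}{3}\right) \left(1985 - 2369\right) = \frac{13991}{3} \left(-384\right) = -1790848$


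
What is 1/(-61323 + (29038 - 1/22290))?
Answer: -22290/719632651 ≈ -3.0974e-5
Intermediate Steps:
1/(-61323 + (29038 - 1/22290)) = 1/(-61323 + 647257019/22290) = 1/(-719632651/22290) = -22290/719632651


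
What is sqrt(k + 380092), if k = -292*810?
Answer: 2*sqrt(35893) ≈ 378.91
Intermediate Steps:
k = -236520
sqrt(k + 380092) = sqrt(-236520 + 380092) = sqrt(143572) = 2*sqrt(35893)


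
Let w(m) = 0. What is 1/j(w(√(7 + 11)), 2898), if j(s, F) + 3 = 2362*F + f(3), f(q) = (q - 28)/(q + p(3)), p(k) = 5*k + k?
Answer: 21/143746508 ≈ 1.4609e-7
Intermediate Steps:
p(k) = 6*k
f(q) = (-28 + q)/(18 + q) (f(q) = (q - 28)/(q + 6*3) = (-28 + q)/(q + 18) = (-28 + q)/(18 + q))
j(s, F) = -88/21 + 2362*F (j(s, F) = -3 + (2362*F + (-28 + 3)/(18 + 3)) = -3 + (2362*F - 25/21) = -3 + (-25/21 + 2362*F) = -88/21 + 2362*F)
1/j(w(√(7 + 11)), 2898) = 1/(-88/21 + 2362*2898) = 1/(-88/21 + 6845076) = 1/(143746508/21) = 21/143746508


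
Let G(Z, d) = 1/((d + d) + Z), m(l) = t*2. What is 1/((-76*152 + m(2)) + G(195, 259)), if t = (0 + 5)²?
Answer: -713/8200925 ≈ -8.6941e-5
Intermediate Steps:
t = 25 (t = 5² = 25)
m(l) = 50 (m(l) = 25*2 = 50)
G(Z, d) = 1/(Z + 2*d) (G(Z, d) = 1/(2*d + Z) = 1/(Z + 2*d))
1/((-76*152 + m(2)) + G(195, 259)) = 1/((-76*152 + 50) + 1/(195 + 2*259)) = 1/((-11552 + 50) + 1/(195 + 518)) = 1/(-11502 + 1/713) = 1/(-8200925/713) = -713/8200925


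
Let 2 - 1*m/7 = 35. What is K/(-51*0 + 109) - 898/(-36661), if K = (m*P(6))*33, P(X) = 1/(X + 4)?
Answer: -278487983/39960490 ≈ -6.9691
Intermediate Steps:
m = -231 (m = 14 - 7*35 = 14 - 245 = -231)
P(X) = 1/(4 + X)
K = -7623/10 (K = -231/(4 + 6)*33 = -231/10*33 = -7623/10 ≈ -762.30)
K/(-51*0 + 109) - 898/(-36661) = -7623/(10*(-51*0 + 109)) - 898/(-36661) = -7623/(10*(0 + 109)) - 898*(-1/36661) = -7623/10/109 + 898/36661 = -7623/10*1/109 + 898/36661 = -7623/1090 + 898/36661 = -278487983/39960490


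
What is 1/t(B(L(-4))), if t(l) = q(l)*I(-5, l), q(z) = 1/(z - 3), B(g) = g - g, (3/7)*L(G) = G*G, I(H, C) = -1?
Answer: 3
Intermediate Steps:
L(G) = 7*G²/3 (L(G) = 7*(G*G)/3 = 7*G²/3)
B(g) = 0
q(z) = 1/(-3 + z)
t(l) = -1/(-3 + l)
1/t(B(L(-4))) = 1/(-1/(-3 + 0)) = 1/(-1/(-3)) = 1/(-1*(-⅓)) = 1/(⅓) = 3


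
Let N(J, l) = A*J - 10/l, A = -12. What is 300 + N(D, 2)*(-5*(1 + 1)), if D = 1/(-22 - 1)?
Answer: 7930/23 ≈ 344.78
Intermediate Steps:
D = -1/23 (D = 1/(-23) = -1/23 ≈ -0.043478)
N(J, l) = -12*J - 10/l
300 + N(D, 2)*(-5*(1 + 1)) = 300 + (-12*(-1/23) - 10/2)*(-5*(1 + 1)) = 300 + (12/23 - 10*½)*(-5*2) = 300 + (12/23 - 5)*(-10) = 300 - 103/23*(-10) = 300 + 1030/23 = 7930/23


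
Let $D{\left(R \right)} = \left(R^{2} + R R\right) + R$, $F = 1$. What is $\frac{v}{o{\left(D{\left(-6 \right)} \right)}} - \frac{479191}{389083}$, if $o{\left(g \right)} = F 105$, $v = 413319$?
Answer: $\frac{53588360474}{13617905} \approx 3935.1$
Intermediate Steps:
$D{\left(R \right)} = R + 2 R^{2}$ ($D{\left(R \right)} = \left(R^{2} + R^{2}\right) + R = 2 R^{2} + R = R + 2 R^{2}$)
$o{\left(g \right)} = 105$ ($o{\left(g \right)} = 1 \cdot 105 = 105$)
$\frac{v}{o{\left(D{\left(-6 \right)} \right)}} - \frac{479191}{389083} = \frac{413319}{105} - \frac{479191}{389083} = 413319 \cdot \frac{1}{105} - \frac{479191}{389083} = \frac{137773}{35} - \frac{479191}{389083} = \frac{53588360474}{13617905}$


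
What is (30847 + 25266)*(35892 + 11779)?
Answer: 2674962823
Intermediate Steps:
(30847 + 25266)*(35892 + 11779) = 56113*47671 = 2674962823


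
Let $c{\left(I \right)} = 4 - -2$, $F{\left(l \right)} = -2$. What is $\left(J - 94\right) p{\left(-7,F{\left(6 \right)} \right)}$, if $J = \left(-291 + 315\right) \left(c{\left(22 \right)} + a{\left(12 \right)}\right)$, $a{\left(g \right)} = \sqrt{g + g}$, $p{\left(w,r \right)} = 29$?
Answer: $1450 + 1392 \sqrt{6} \approx 4859.7$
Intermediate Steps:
$c{\left(I \right)} = 6$ ($c{\left(I \right)} = 4 + 2 = 6$)
$a{\left(g \right)} = \sqrt{2} \sqrt{g}$ ($a{\left(g \right)} = \sqrt{2 g} = \sqrt{2} \sqrt{g}$)
$J = 144 + 48 \sqrt{6}$ ($J = \left(-291 + 315\right) \left(6 + \sqrt{2} \sqrt{12}\right) = 24 \left(6 + \sqrt{2} \cdot 2 \sqrt{3}\right) = 24 \left(6 + 2 \sqrt{6}\right) = 144 + 48 \sqrt{6} \approx 261.58$)
$\left(J - 94\right) p{\left(-7,F{\left(6 \right)} \right)} = \left(\left(144 + 48 \sqrt{6}\right) - 94\right) 29 = \left(50 + 48 \sqrt{6}\right) 29 = 1450 + 1392 \sqrt{6}$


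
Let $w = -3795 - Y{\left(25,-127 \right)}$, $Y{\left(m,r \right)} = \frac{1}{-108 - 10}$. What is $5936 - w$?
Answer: $\frac{1148257}{118} \approx 9731.0$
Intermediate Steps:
$Y{\left(m,r \right)} = - \frac{1}{118}$ ($Y{\left(m,r \right)} = \frac{1}{-118} = - \frac{1}{118}$)
$w = - \frac{447809}{118}$ ($w = -3795 - - \frac{1}{118} = -3795 + \frac{1}{118} = - \frac{447809}{118} \approx -3795.0$)
$5936 - w = 5936 - - \frac{447809}{118} = 5936 + \frac{447809}{118} = \frac{1148257}{118}$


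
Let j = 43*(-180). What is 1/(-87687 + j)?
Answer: -1/95427 ≈ -1.0479e-5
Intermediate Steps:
j = -7740
1/(-87687 + j) = 1/(-87687 - 7740) = 1/(-95427) = -1/95427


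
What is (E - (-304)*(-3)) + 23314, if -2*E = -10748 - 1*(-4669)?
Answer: 50883/2 ≈ 25442.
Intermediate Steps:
E = 6079/2 (E = -(-10748 - 1*(-4669))/2 = -(-10748 + 4669)/2 = -½*(-6079) = 6079/2 ≈ 3039.5)
(E - (-304)*(-3)) + 23314 = (6079/2 - (-304)*(-3)) + 23314 = (6079/2 - 1*912) + 23314 = (6079/2 - 912) + 23314 = 4255/2 + 23314 = 50883/2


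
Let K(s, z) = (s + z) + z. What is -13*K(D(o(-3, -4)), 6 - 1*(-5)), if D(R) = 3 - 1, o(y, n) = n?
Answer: -312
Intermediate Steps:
D(R) = 2
K(s, z) = s + 2*z
-13*K(D(o(-3, -4)), 6 - 1*(-5)) = -13*(2 + 2*(6 - 1*(-5))) = -13*(2 + 2*(6 + 5)) = -13*(2 + 2*11) = -13*(2 + 22) = -13*24 = -312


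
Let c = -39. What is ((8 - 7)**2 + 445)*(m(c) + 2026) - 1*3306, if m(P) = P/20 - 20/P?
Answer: 350863117/390 ≈ 8.9965e+5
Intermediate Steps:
m(P) = -20/P + P/20 (m(P) = P*(1/20) - 20/P = P/20 - 20/P = -20/P + P/20)
((8 - 7)**2 + 445)*(m(c) + 2026) - 1*3306 = ((8 - 7)**2 + 445)*((-20/(-39) + (1/20)*(-39)) + 2026) - 1*3306 = (1**2 + 445)*((-20*(-1/39) - 39/20) + 2026) - 3306 = (1 + 445)*((20/39 - 39/20) + 2026) - 3306 = 446*(-1121/780 + 2026) - 3306 = 446*(1579159/780) - 3306 = 352152457/390 - 3306 = 350863117/390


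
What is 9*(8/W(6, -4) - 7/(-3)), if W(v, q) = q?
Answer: 3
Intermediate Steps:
9*(8/W(6, -4) - 7/(-3)) = 9*(8/(-4) - 7/(-3)) = 9*(8*(-¼) - 7*(-⅓)) = 9*(-2 + 7/3) = 9*(⅓) = 3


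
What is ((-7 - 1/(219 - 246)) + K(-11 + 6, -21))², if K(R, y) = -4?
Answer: 87616/729 ≈ 120.19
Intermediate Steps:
((-7 - 1/(219 - 246)) + K(-11 + 6, -21))² = ((-7 - 1/(219 - 246)) - 4)² = ((-7 - 1/(-27)) - 4)² = ((-7 - 1*(-1/27)) - 4)² = ((-7 + 1/27) - 4)² = (-188/27 - 4)² = (-296/27)² = 87616/729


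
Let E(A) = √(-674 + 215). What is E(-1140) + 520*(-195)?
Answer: -101400 + 3*I*√51 ≈ -1.014e+5 + 21.424*I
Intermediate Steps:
E(A) = 3*I*√51 (E(A) = √(-459) = 3*I*√51)
E(-1140) + 520*(-195) = 3*I*√51 + 520*(-195) = 3*I*√51 - 101400 = -101400 + 3*I*√51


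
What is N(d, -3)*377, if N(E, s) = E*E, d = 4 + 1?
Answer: 9425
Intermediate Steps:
d = 5
N(E, s) = E**2
N(d, -3)*377 = 5**2*377 = 25*377 = 9425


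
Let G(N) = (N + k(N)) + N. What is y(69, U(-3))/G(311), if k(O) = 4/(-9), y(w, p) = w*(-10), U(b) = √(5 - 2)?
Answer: -3105/2797 ≈ -1.1101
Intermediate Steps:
U(b) = √3
y(w, p) = -10*w
k(O) = -4/9 (k(O) = 4*(-⅑) = -4/9)
G(N) = -4/9 + 2*N (G(N) = (N - 4/9) + N = (-4/9 + N) + N = -4/9 + 2*N)
y(69, U(-3))/G(311) = (-10*69)/(-4/9 + 2*311) = -690/(-4/9 + 622) = -690/5594/9 = -690*9/5594 = -3105/2797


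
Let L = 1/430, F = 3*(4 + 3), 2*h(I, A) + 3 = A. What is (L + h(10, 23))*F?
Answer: 90321/430 ≈ 210.05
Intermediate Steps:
h(I, A) = -3/2 + A/2
F = 21 (F = 3*7 = 21)
L = 1/430 ≈ 0.0023256
(L + h(10, 23))*F = (1/430 + (-3/2 + (½)*23))*21 = (1/430 + (-3/2 + 23/2))*21 = (1/430 + 10)*21 = (4301/430)*21 = 90321/430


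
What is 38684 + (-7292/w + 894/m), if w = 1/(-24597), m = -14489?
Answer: 2599326715018/14489 ≈ 1.7940e+8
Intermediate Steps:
w = -1/24597 ≈ -4.0655e-5
38684 + (-7292/w + 894/m) = 38684 + (-7292/(-1/24597) + 894/(-14489)) = 38684 + (-7292*(-24597) + 894*(-1/14489)) = 38684 + (179361324 - 894/14489) = 38684 + 2598766222542/14489 = 2599326715018/14489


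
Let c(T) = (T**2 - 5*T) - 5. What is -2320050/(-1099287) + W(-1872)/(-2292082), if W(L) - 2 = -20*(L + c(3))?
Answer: 879390582851/419942657589 ≈ 2.0941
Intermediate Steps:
c(T) = -5 + T**2 - 5*T
W(L) = 222 - 20*L (W(L) = 2 - 20*(L + (-5 + 3**2 - 5*3)) = 2 - 20*(L + (-5 + 9 - 15)) = 2 - 20*(L - 11) = 2 - 20*(-11 + L) = 2 + (220 - 20*L) = 222 - 20*L)
-2320050/(-1099287) + W(-1872)/(-2292082) = -2320050/(-1099287) + (222 - 20*(-1872))/(-2292082) = -2320050*(-1/1099287) + (222 + 37440)*(-1/2292082) = 773350/366429 + 37662*(-1/2292082) = 773350/366429 - 18831/1146041 = 879390582851/419942657589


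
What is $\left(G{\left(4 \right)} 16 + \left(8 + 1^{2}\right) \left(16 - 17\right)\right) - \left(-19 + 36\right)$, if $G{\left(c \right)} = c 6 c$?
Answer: $1510$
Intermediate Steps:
$G{\left(c \right)} = 6 c^{2}$ ($G{\left(c \right)} = 6 c c = 6 c^{2}$)
$\left(G{\left(4 \right)} 16 + \left(8 + 1^{2}\right) \left(16 - 17\right)\right) - \left(-19 + 36\right) = \left(6 \cdot 4^{2} \cdot 16 + \left(8 + 1^{2}\right) \left(16 - 17\right)\right) - \left(-19 + 36\right) = \left(6 \cdot 16 \cdot 16 + \left(8 + 1\right) \left(-1\right)\right) - 17 = \left(96 \cdot 16 + 9 \left(-1\right)\right) - 17 = \left(1536 - 9\right) - 17 = 1527 - 17 = 1510$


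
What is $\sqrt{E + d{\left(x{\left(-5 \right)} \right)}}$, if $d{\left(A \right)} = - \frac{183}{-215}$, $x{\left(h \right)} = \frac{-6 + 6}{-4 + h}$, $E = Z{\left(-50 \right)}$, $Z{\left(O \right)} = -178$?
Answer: $\frac{i \sqrt{8188705}}{215} \approx 13.31 i$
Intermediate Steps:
$E = -178$
$x{\left(h \right)} = 0$ ($x{\left(h \right)} = \frac{0}{-4 + h} = 0$)
$d{\left(A \right)} = \frac{183}{215}$ ($d{\left(A \right)} = \left(-183\right) \left(- \frac{1}{215}\right) = \frac{183}{215}$)
$\sqrt{E + d{\left(x{\left(-5 \right)} \right)}} = \sqrt{-178 + \frac{183}{215}} = \sqrt{- \frac{38087}{215}} = \frac{i \sqrt{8188705}}{215}$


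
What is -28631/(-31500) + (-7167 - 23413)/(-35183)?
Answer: 1970594473/1108264500 ≈ 1.7781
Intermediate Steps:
-28631/(-31500) + (-7167 - 23413)/(-35183) = -28631*(-1/31500) - 30580*(-1/35183) = 28631/31500 + 30580/35183 = 1970594473/1108264500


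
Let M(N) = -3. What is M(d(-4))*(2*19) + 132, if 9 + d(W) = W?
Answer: 18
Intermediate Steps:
d(W) = -9 + W
M(d(-4))*(2*19) + 132 = -6*19 + 132 = -3*38 + 132 = -114 + 132 = 18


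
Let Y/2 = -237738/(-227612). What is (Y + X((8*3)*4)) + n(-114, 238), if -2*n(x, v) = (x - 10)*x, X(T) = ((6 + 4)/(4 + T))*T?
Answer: -2007626331/284515 ≈ -7056.3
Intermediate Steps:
X(T) = 10*T/(4 + T) (X(T) = (10/(4 + T))*T = 10*T/(4 + T))
n(x, v) = -x*(-10 + x)/2 (n(x, v) = -(x - 10)*x/2 = -(-10 + x)*x/2 = -x*(-10 + x)/2)
Y = 118869/56903 (Y = 2*(-237738/(-227612)) = 2*(-237738*(-1/227612)) = 2*(118869/113806) = 118869/56903 ≈ 2.0890)
(Y + X((8*3)*4)) + n(-114, 238) = (118869/56903 + 10*((8*3)*4)/(4 + (8*3)*4)) + (½)*(-114)*(10 - 1*(-114)) = (118869/56903 + 10*(24*4)/(4 + 24*4)) + (½)*(-114)*(10 + 114) = (118869/56903 + 10*96/(4 + 96)) + (½)*(-114)*124 = (118869/56903 + 10*96/100) - 7068 = (118869/56903 + 10*96*(1/100)) - 7068 = (118869/56903 + 48/5) - 7068 = 3325689/284515 - 7068 = -2007626331/284515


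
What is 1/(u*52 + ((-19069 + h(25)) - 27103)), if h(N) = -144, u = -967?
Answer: -1/96600 ≈ -1.0352e-5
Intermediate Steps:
1/(u*52 + ((-19069 + h(25)) - 27103)) = 1/(-967*52 + ((-19069 - 144) - 27103)) = 1/(-50284 + (-19213 - 27103)) = 1/(-50284 - 46316) = 1/(-96600) = -1/96600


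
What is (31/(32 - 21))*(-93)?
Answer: -2883/11 ≈ -262.09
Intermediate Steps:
(31/(32 - 21))*(-93) = (31/11)*(-93) = -2883/11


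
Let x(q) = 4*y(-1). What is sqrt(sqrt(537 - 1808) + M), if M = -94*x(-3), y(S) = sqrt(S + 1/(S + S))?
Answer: sqrt(I*(sqrt(1271) - 188*sqrt(6))) ≈ 14.575 - 14.575*I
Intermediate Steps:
y(S) = sqrt(S + 1/(2*S))
x(q) = 2*I*sqrt(6) (x(q) = 4*(sqrt(2/(-1) + 4*(-1))/2) = 4*(sqrt(2*(-1) - 4)/2) = 4*(sqrt(-2 - 4)/2) = 4*(sqrt(-6)/2) = 4*((I*sqrt(6))/2) = 4*(I*sqrt(6)/2) = 2*I*sqrt(6))
M = -188*I*sqrt(6) ≈ -460.5*I
sqrt(sqrt(537 - 1808) + M) = sqrt(sqrt(537 - 1808) - 188*I*sqrt(6)) = sqrt(sqrt(-1271) - 188*I*sqrt(6)) = sqrt(I*sqrt(1271) - 188*I*sqrt(6))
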